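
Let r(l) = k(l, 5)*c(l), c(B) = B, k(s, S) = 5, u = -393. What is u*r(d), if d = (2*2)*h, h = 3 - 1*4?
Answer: 7860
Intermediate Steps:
h = -1 (h = 3 - 4 = -1)
d = -4 (d = (2*2)*(-1) = 4*(-1) = -4)
r(l) = 5*l
u*r(d) = -1965*(-4) = -393*(-20) = 7860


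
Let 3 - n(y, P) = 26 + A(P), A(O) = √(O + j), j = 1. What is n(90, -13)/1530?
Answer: -23/1530 - I*√3/765 ≈ -0.015033 - 0.0022641*I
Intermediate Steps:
A(O) = √(1 + O) (A(O) = √(O + 1) = √(1 + O))
n(y, P) = -23 - √(1 + P) (n(y, P) = 3 - (26 + √(1 + P)) = 3 + (-26 - √(1 + P)) = -23 - √(1 + P))
n(90, -13)/1530 = (-23 - √(1 - 13))/1530 = (-23 - √(-12))*(1/1530) = (-23 - 2*I*√3)*(1/1530) = -23/1530 - I*√3/765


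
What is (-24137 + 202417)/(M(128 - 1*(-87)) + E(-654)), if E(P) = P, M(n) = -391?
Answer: -35656/209 ≈ -170.60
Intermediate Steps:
(-24137 + 202417)/(M(128 - 1*(-87)) + E(-654)) = (-24137 + 202417)/(-391 - 654) = 178280/(-1045) = 178280*(-1/1045) = -35656/209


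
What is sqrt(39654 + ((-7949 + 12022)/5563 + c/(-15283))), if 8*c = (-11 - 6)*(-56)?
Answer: 2*sqrt(247954758698113977)/5001137 ≈ 199.14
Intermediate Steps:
c = 119 (c = ((-11 - 6)*(-56))/8 = (-17*(-56))/8 = (1/8)*952 = 119)
sqrt(39654 + ((-7949 + 12022)/5563 + c/(-15283))) = sqrt(39654 + ((-7949 + 12022)/5563 + 119/(-15283))) = sqrt(39654 + (4073*(1/5563) + 119*(-1/15283))) = sqrt(39654 + (4073/5563 - 7/899)) = sqrt(39654 + 3622686/5001137) = sqrt(198318709284/5001137) = 2*sqrt(247954758698113977)/5001137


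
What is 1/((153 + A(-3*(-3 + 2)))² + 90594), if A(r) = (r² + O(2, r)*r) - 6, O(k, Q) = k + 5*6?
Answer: 1/154098 ≈ 6.4894e-6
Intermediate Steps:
O(k, Q) = 30 + k (O(k, Q) = k + 30 = 30 + k)
A(r) = -6 + r² + 32*r (A(r) = (r² + (30 + 2)*r) - 6 = (r² + 32*r) - 6 = -6 + r² + 32*r)
1/((153 + A(-3*(-3 + 2)))² + 90594) = 1/((153 + (-6 + (-3*(-3 + 2))² + 32*(-3*(-3 + 2))))² + 90594) = 1/((153 + (-6 + (-3*(-1))² + 32*(-3*(-1))))² + 90594) = 1/((153 + (-6 + 3² + 32*3))² + 90594) = 1/((153 + (-6 + 9 + 96))² + 90594) = 1/((153 + 99)² + 90594) = 1/(252² + 90594) = 1/(63504 + 90594) = 1/154098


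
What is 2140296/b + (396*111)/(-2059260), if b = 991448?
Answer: 45456727632/21267179255 ≈ 2.1374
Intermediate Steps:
2140296/b + (396*111)/(-2059260) = 2140296/991448 + (396*111)/(-2059260) = 2140296*(1/991448) + 43956*(-1/2059260) = 267537/123931 - 3663/171605 = 45456727632/21267179255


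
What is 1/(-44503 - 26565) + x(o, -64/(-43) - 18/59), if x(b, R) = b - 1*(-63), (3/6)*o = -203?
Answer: -24376325/71068 ≈ -343.00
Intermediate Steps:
o = -406 (o = 2*(-203) = -406)
x(b, R) = 63 + b (x(b, R) = b + 63 = 63 + b)
1/(-44503 - 26565) + x(o, -64/(-43) - 18/59) = 1/(-44503 - 26565) + (63 - 406) = 1/(-71068) - 343 = -1/71068 - 343 = -24376325/71068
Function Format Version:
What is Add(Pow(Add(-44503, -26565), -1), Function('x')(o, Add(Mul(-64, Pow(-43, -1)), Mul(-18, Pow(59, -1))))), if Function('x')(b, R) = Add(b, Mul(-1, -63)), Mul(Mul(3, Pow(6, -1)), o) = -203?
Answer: Rational(-24376325, 71068) ≈ -343.00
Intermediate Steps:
o = -406 (o = Mul(2, -203) = -406)
Function('x')(b, R) = Add(63, b) (Function('x')(b, R) = Add(b, 63) = Add(63, b))
Add(Pow(Add(-44503, -26565), -1), Function('x')(o, Add(Mul(-64, Pow(-43, -1)), Mul(-18, Pow(59, -1))))) = Add(Pow(Add(-44503, -26565), -1), Add(63, -406)) = Add(Pow(-71068, -1), -343) = Add(Rational(-1, 71068), -343) = Rational(-24376325, 71068)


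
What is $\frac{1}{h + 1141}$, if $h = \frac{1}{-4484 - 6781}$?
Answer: $\frac{11265}{12853364} \approx 0.00087642$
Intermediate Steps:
$h = - \frac{1}{11265}$ ($h = \frac{1}{-11265} = - \frac{1}{11265} \approx -8.8771 \cdot 10^{-5}$)
$\frac{1}{h + 1141} = \frac{1}{- \frac{1}{11265} + 1141} = \frac{1}{\frac{12853364}{11265}} = \frac{11265}{12853364}$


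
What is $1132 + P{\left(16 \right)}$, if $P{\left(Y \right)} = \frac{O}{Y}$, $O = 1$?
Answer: $\frac{18113}{16} \approx 1132.1$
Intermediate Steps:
$P{\left(Y \right)} = \frac{1}{Y}$ ($P{\left(Y \right)} = 1 \frac{1}{Y} = \frac{1}{Y}$)
$1132 + P{\left(16 \right)} = 1132 + \frac{1}{16} = \frac{18113}{16}$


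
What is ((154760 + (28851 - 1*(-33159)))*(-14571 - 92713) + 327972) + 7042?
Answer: -23255617666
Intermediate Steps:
((154760 + (28851 - 1*(-33159)))*(-14571 - 92713) + 327972) + 7042 = ((154760 + (28851 + 33159))*(-107284) + 327972) + 7042 = ((154760 + 62010)*(-107284) + 327972) + 7042 = (216770*(-107284) + 327972) + 7042 = (-23255952680 + 327972) + 7042 = -23255624708 + 7042 = -23255617666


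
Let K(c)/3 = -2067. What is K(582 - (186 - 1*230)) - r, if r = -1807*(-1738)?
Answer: -3146767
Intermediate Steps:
r = 3140566
K(c) = -6201 (K(c) = 3*(-2067) = -6201)
K(582 - (186 - 1*230)) - r = -6201 - 1*3140566 = -6201 - 3140566 = -3146767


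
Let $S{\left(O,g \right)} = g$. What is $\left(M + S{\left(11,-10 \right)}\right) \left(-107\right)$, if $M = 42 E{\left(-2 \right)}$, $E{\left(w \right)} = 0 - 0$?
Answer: $1070$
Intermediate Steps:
$E{\left(w \right)} = 0$ ($E{\left(w \right)} = 0 + 0 = 0$)
$M = 0$ ($M = 42 \cdot 0 = 0$)
$\left(M + S{\left(11,-10 \right)}\right) \left(-107\right) = \left(0 - 10\right) \left(-107\right) = \left(-10\right) \left(-107\right) = 1070$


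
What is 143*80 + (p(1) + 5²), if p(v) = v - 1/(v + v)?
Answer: 22931/2 ≈ 11466.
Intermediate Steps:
p(v) = v - 1/(2*v)
143*80 + (p(1) + 5²) = 143*80 + ((1 - ½/1) + 5²) = 11440 + ((1 - ½*1) + 25) = 11440 + ((1 - ½) + 25) = 11440 + (½ + 25) = 11440 + 51/2 = 22931/2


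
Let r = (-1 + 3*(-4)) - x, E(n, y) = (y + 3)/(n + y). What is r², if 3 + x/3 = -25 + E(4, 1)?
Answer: 117649/25 ≈ 4706.0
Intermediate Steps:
E(n, y) = (3 + y)/(n + y)
x = -408/5 (x = -9 + 3*(-25 + (3 + 1)/(4 + 1)) = -9 + 3*(-25 + 4/5) = -9 + 3*(-25 + (⅕)*4) = -9 + 3*(-25 + ⅘) = -9 + 3*(-121/5) = -9 - 363/5 = -408/5 ≈ -81.600)
r = 343/5 (r = (-1 + 3*(-4)) - 1*(-408/5) = (-1 - 12) + 408/5 = -13 + 408/5 = 343/5 ≈ 68.600)
r² = (343/5)² = 117649/25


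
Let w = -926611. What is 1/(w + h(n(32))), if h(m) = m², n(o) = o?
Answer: -1/925587 ≈ -1.0804e-6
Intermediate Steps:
1/(w + h(n(32))) = 1/(-926611 + 32²) = 1/(-926611 + 1024) = 1/(-925587) = -1/925587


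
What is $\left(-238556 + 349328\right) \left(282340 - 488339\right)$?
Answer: $-22818921228$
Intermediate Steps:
$\left(-238556 + 349328\right) \left(282340 - 488339\right) = 110772 \left(-205999\right) = -22818921228$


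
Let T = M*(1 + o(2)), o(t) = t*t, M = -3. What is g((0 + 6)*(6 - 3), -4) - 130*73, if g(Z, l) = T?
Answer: -9505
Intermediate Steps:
o(t) = t**2
T = -15 (T = -3*(1 + 2**2) = -3*(1 + 4) = -3*5 = -15)
g(Z, l) = -15
g((0 + 6)*(6 - 3), -4) - 130*73 = -15 - 130*73 = -15 - 9490 = -9505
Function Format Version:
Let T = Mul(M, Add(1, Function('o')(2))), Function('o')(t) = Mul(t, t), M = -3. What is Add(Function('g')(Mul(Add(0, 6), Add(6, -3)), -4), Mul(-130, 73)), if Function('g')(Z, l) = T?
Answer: -9505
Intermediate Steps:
Function('o')(t) = Pow(t, 2)
T = -15 (T = Mul(-3, Add(1, Pow(2, 2))) = Mul(-3, Add(1, 4)) = Mul(-3, 5) = -15)
Function('g')(Z, l) = -15
Add(Function('g')(Mul(Add(0, 6), Add(6, -3)), -4), Mul(-130, 73)) = Add(-15, Mul(-130, 73)) = Add(-15, -9490) = -9505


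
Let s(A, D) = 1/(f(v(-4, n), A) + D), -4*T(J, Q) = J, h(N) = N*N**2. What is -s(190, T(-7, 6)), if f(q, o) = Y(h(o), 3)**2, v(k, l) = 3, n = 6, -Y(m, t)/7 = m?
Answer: -4/9220992676000007 ≈ -4.3379e-16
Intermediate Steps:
h(N) = N**3
T(J, Q) = -J/4
Y(m, t) = -7*m
f(q, o) = 49*o**6 (f(q, o) = (-7*o**3)**2 = 49*o**6)
s(A, D) = 1/(D + 49*A**6) (s(A, D) = 1/(49*A**6 + D) = 1/(D + 49*A**6))
-s(190, T(-7, 6)) = -1/(-1/4*(-7) + 49*190**6) = -1/(7/4 + 49*47045881000000) = -1/(7/4 + 2305248169000000) = -1/9220992676000007/4 = -1*4/9220992676000007 = -4/9220992676000007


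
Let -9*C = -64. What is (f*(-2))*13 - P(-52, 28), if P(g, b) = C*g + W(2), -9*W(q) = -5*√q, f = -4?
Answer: 4264/9 - 5*√2/9 ≈ 472.99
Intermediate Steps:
C = 64/9 (C = -⅑*(-64) = 64/9 ≈ 7.1111)
W(q) = 5*√q/9 (W(q) = -(-5)*√q/9 = 5*√q/9)
P(g, b) = 5*√2/9 + 64*g/9 (P(g, b) = 64*g/9 + 5*√2/9 = 5*√2/9 + 64*g/9)
(f*(-2))*13 - P(-52, 28) = -4*(-2)*13 - (5*√2/9 + (64/9)*(-52)) = 8*13 - (5*√2/9 - 3328/9) = 104 - (-3328/9 + 5*√2/9) = 104 + (3328/9 - 5*√2/9) = 4264/9 - 5*√2/9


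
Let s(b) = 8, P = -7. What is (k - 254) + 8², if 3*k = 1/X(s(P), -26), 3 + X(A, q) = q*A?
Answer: -120271/633 ≈ -190.00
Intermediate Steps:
X(A, q) = -3 + A*q (X(A, q) = -3 + q*A = -3 + A*q)
k = -1/633 (k = 1/(3*(-3 + 8*(-26))) = 1/(3*(-3 - 208)) = (⅓)/(-211) = (⅓)*(-1/211) = -1/633 ≈ -0.0015798)
(k - 254) + 8² = (-1/633 - 254) + 8² = -160783/633 + 64 = -120271/633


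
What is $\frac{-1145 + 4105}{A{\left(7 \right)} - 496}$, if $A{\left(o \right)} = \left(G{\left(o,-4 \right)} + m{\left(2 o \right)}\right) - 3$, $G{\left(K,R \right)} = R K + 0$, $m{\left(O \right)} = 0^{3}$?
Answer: $- \frac{2960}{527} \approx -5.6167$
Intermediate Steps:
$m{\left(O \right)} = 0$
$G{\left(K,R \right)} = K R$ ($G{\left(K,R \right)} = K R + 0 = K R$)
$A{\left(o \right)} = -3 - 4 o$ ($A{\left(o \right)} = \left(o \left(-4\right) + 0\right) - 3 = \left(- 4 o + 0\right) - 3 = - 4 o - 3 = -3 - 4 o$)
$\frac{-1145 + 4105}{A{\left(7 \right)} - 496} = \frac{-1145 + 4105}{\left(-3 - 28\right) - 496} = \frac{2960}{\left(-3 - 28\right) - 496} = \frac{2960}{-31 - 496} = \frac{2960}{-527} = 2960 \left(- \frac{1}{527}\right) = - \frac{2960}{527}$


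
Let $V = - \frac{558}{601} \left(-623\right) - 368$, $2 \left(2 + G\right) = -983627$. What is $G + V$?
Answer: $- \frac{590909299}{1202} \approx -4.9161 \cdot 10^{5}$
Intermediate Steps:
$G = - \frac{983631}{2}$ ($G = -2 + \frac{1}{2} \left(-983627\right) = -2 - \frac{983627}{2} = - \frac{983631}{2} \approx -4.9182 \cdot 10^{5}$)
$V = \frac{126466}{601}$ ($V = \left(-558\right) \frac{1}{601} \left(-623\right) - 368 = \left(- \frac{558}{601}\right) \left(-623\right) - 368 = \frac{347634}{601} - 368 = \frac{126466}{601} \approx 210.43$)
$G + V = - \frac{983631}{2} + \frac{126466}{601} = - \frac{590909299}{1202}$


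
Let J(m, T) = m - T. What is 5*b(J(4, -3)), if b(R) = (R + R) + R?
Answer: 105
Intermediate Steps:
b(R) = 3*R (b(R) = 2*R + R = 3*R)
5*b(J(4, -3)) = 5*(3*(4 - 1*(-3))) = 5*(3*(4 + 3)) = 5*(3*7) = 5*21 = 105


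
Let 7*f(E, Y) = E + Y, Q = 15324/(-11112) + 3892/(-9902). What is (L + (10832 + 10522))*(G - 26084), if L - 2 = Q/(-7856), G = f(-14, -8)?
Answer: -70229546719968222495/126058876496 ≈ -5.5712e+8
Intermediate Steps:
Q = -8124423/4584626 (Q = 15324*(-1/11112) + 3892*(-1/9902) = -1277/926 - 1946/4951 = -8124423/4584626 ≈ -1.7721)
f(E, Y) = E/7 + Y/7 (f(E, Y) = (E + Y)/7 = E/7 + Y/7)
G = -22/7 (G = (1/7)*(-14) + (1/7)*(-8) = -2 - 8/7 = -22/7 ≈ -3.1429)
L = 72041768135/36016821856 (L = 2 - 8124423/4584626/(-7856) = 2 - 8124423/4584626*(-1/7856) = 2 + 8124423/36016821856 = 72041768135/36016821856 ≈ 2.0002)
(L + (10832 + 10522))*(G - 26084) = (72041768135/36016821856 + (10832 + 10522))*(-22/7 - 26084) = (72041768135/36016821856 + 21354)*(-182610/7) = (769175255681159/36016821856)*(-182610/7) = -70229546719968222495/126058876496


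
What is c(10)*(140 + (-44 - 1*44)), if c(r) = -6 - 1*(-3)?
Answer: -156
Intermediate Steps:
c(r) = -3 (c(r) = -6 + 3 = -3)
c(10)*(140 + (-44 - 1*44)) = -3*(140 + (-44 - 1*44)) = -3*(140 + (-44 - 44)) = -3*(140 - 88) = -3*52 = -156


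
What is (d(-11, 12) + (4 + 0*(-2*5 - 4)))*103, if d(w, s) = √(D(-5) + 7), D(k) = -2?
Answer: 412 + 103*√5 ≈ 642.32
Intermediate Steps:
d(w, s) = √5 (d(w, s) = √(-2 + 7) = √5)
(d(-11, 12) + (4 + 0*(-2*5 - 4)))*103 = (√5 + (4 + 0*(-2*5 - 4)))*103 = (√5 + (4 + 0*(-10 - 4)))*103 = (√5 + (4 + 0*(-14)))*103 = (√5 + (4 + 0))*103 = (√5 + 4)*103 = (4 + √5)*103 = 412 + 103*√5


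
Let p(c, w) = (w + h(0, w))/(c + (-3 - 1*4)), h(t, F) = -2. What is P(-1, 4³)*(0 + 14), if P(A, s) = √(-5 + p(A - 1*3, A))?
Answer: 28*I*√143/11 ≈ 30.439*I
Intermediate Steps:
p(c, w) = (-2 + w)/(-7 + c) (p(c, w) = (w - 2)/(c + (-3 - 1*4)) = (-2 + w)/(c + (-3 - 4)) = (-2 + w)/(c - 7) = (-2 + w)/(-7 + c))
P(A, s) = √(-5 + (-2 + A)/(-10 + A)) (P(A, s) = √(-5 + (-2 + A)/(-7 + (A - 1*3))) = √(-5 + (-2 + A)/(-7 + (A - 3))) = √(-5 + (-2 + A)/(-7 + (-3 + A))) = √(-5 + (-2 + A)/(-10 + A)))
P(-1, 4³)*(0 + 14) = (2*√((12 - 1*(-1))/(-10 - 1)))*(0 + 14) = (2*√((12 + 1)/(-11)))*14 = (2*√(-1/11*13))*14 = (2*√(-13/11))*14 = (2*(I*√143/11))*14 = (2*I*√143/11)*14 = 28*I*√143/11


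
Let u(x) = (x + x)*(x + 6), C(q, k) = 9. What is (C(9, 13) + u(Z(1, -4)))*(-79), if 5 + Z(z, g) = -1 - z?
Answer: -1817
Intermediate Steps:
Z(z, g) = -6 - z (Z(z, g) = -5 + (-1 - z) = -6 - z)
u(x) = 2*x*(6 + x) (u(x) = (2*x)*(6 + x) = 2*x*(6 + x))
(C(9, 13) + u(Z(1, -4)))*(-79) = (9 + 2*(-6 - 1*1)*(6 + (-6 - 1*1)))*(-79) = (9 + 2*(-6 - 1)*(6 + (-6 - 1)))*(-79) = (9 + 2*(-7)*(6 - 7))*(-79) = (9 + 2*(-7)*(-1))*(-79) = (9 + 14)*(-79) = 23*(-79) = -1817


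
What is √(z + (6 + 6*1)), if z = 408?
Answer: 2*√105 ≈ 20.494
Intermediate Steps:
√(z + (6 + 6*1)) = √(408 + (6 + 6*1)) = √(408 + (6 + 6)) = √(408 + 12) = √420 = 2*√105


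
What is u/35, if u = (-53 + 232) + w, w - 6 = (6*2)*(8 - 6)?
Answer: 209/35 ≈ 5.9714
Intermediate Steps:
w = 30 (w = 6 + (6*2)*(8 - 6) = 6 + 12*2 = 6 + 24 = 30)
u = 209 (u = (-53 + 232) + 30 = 179 + 30 = 209)
u/35 = 209/35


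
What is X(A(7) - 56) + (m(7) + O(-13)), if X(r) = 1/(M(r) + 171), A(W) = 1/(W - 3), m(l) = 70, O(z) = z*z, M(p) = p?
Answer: 110183/461 ≈ 239.01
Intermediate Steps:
O(z) = z²
A(W) = 1/(-3 + W)
X(r) = 1/(171 + r) (X(r) = 1/(r + 171) = 1/(171 + r))
X(A(7) - 56) + (m(7) + O(-13)) = 1/(171 + (1/(-3 + 7) - 56)) + (70 + (-13)²) = 1/(171 + (1/4 - 56)) + (70 + 169) = 1/(171 + (¼ - 56)) + 239 = 1/(171 - 223/4) + 239 = 1/(461/4) + 239 = 4/461 + 239 = 110183/461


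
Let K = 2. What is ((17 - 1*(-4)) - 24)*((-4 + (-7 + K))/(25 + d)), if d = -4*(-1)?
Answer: 27/29 ≈ 0.93103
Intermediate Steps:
d = 4
((17 - 1*(-4)) - 24)*((-4 + (-7 + K))/(25 + d)) = ((17 - 1*(-4)) - 24)*((-4 + (-7 + 2))/(25 + 4)) = ((17 + 4) - 24)*((-4 - 5)/29) = (21 - 24)*(-9*1/29) = -3*(-9/29) = 27/29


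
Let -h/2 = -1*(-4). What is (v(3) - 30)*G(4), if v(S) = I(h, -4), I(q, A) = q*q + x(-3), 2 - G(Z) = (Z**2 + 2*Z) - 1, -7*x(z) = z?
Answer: -723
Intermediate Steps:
x(z) = -z/7
h = -8 (h = -(-2)*(-4) = -2*4 = -8)
G(Z) = 3 - Z**2 - 2*Z (G(Z) = 2 - ((Z**2 + 2*Z) - 1) = 2 - (-1 + Z**2 + 2*Z) = 2 + (1 - Z**2 - 2*Z) = 3 - Z**2 - 2*Z)
I(q, A) = 3/7 + q**2 (I(q, A) = q*q - 1/7*(-3) = q**2 + 3/7 = 3/7 + q**2)
v(S) = 451/7 (v(S) = 3/7 + (-8)**2 = 3/7 + 64 = 451/7)
(v(3) - 30)*G(4) = (451/7 - 30)*(3 - 1*4**2 - 2*4) = 241*(3 - 1*16 - 8)/7 = 241*(3 - 16 - 8)/7 = (241/7)*(-21) = -723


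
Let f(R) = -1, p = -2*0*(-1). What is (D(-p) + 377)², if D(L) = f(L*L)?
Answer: 141376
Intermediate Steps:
p = 0 (p = 0*(-1) = 0)
D(L) = -1
(D(-p) + 377)² = (-1 + 377)² = 376² = 141376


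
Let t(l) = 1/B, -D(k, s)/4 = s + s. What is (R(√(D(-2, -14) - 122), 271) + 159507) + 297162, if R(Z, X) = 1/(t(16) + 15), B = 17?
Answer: 116907281/256 ≈ 4.5667e+5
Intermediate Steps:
D(k, s) = -8*s (D(k, s) = -4*(s + s) = -8*s)
t(l) = 1/17
R(Z, X) = 17/256 (R(Z, X) = 1/(1/17 + 15) = 1/(256/17) = 17/256)
(R(√(D(-2, -14) - 122), 271) + 159507) + 297162 = (17/256 + 159507) + 297162 = 40833809/256 + 297162 = 116907281/256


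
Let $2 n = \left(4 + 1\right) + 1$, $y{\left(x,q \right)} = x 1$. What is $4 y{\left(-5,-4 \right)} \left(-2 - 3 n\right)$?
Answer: $220$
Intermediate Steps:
$y{\left(x,q \right)} = x$
$n = 3$ ($n = \frac{\left(4 + 1\right) + 1}{2} = \frac{5 + 1}{2} = \frac{1}{2} \cdot 6 = 3$)
$4 y{\left(-5,-4 \right)} \left(-2 - 3 n\right) = 4 \left(-5\right) \left(-2 - 9\right) = - 20 \left(-2 - 9\right) = \left(-20\right) \left(-11\right) = 220$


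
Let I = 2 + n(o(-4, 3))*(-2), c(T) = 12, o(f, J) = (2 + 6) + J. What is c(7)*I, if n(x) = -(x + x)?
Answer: 552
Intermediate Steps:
o(f, J) = 8 + J
n(x) = -2*x
I = 46 (I = 2 - 2*(8 + 3)*(-2) = 2 - 2*11*(-2) = 2 - 22*(-2) = 2 + 44 = 46)
c(7)*I = 12*46 = 552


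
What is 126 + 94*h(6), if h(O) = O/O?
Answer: 220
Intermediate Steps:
h(O) = 1
126 + 94*h(6) = 126 + 94*1 = 126 + 94 = 220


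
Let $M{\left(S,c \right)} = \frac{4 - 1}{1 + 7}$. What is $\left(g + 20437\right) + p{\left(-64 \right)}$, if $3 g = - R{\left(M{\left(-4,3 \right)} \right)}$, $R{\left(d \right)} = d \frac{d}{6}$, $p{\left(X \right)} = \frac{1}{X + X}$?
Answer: $\frac{1307967}{64} \approx 20437.0$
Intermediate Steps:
$M{\left(S,c \right)} = \frac{3}{8}$
$p{\left(X \right)} = \frac{1}{2 X}$
$R{\left(d \right)} = \frac{d^{2}}{6}$ ($R{\left(d \right)} = d d \frac{1}{6} = d \frac{d}{6} = \frac{d^{2}}{6}$)
$g = - \frac{1}{128}$ ($g = \frac{\left(-1\right) \frac{\left(\frac{3}{8}\right)^{2}}{6}}{3} = \frac{\left(-1\right) \frac{1}{6} \cdot \frac{9}{64}}{3} = \frac{\left(-1\right) \frac{3}{128}}{3} = \frac{1}{3} \left(- \frac{3}{128}\right) = - \frac{1}{128} \approx -0.0078125$)
$\left(g + 20437\right) + p{\left(-64 \right)} = \left(- \frac{1}{128} + 20437\right) + \frac{1}{2 \left(-64\right)} = \frac{2615935}{128} + \frac{1}{2} \left(- \frac{1}{64}\right) = \frac{2615935}{128} - \frac{1}{128} = \frac{1307967}{64}$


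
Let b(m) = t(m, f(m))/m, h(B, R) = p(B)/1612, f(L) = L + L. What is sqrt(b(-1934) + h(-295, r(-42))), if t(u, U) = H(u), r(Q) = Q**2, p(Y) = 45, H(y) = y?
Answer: sqrt(667771)/806 ≈ 1.0139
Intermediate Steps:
f(L) = 2*L
t(u, U) = u
h(B, R) = 45/1612
b(m) = 1 (b(m) = m/m = 1)
sqrt(b(-1934) + h(-295, r(-42))) = sqrt(1 + 45/1612) = sqrt(1657/1612) = sqrt(667771)/806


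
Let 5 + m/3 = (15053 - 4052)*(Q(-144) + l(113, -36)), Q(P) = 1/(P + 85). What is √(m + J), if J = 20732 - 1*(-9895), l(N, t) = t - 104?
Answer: 5*I*√639162753/59 ≈ 2142.5*I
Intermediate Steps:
l(N, t) = -104 + t
Q(P) = 1/(85 + P)
J = 30627 (J = 20732 + 9895 = 30627)
m = -272638668/59 (m = -15 + 3*((15053 - 4052)*(1/(85 - 144) + (-104 - 36))) = -15 + 3*(11001*(1/(-59) - 140)) = -15 + 3*(11001*(-1/59 - 140)) = -15 + 3*(11001*(-8261/59)) = -15 + 3*(-90879261/59) = -15 - 272637783/59 = -272638668/59 ≈ -4.6210e+6)
√(m + J) = √(-272638668/59 + 30627) = √(-270831675/59) = 5*I*√639162753/59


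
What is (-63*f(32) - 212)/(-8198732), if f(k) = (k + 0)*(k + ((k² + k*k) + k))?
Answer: 1064501/2049683 ≈ 0.51935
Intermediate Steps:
f(k) = k*(2*k + 2*k²) (f(k) = k*(k + ((k² + k²) + k)) = k*(k + (2*k² + k)) = k*(k + (k + 2*k²)) = k*(2*k + 2*k²))
(-63*f(32) - 212)/(-8198732) = (-126*32²*(1 + 32) - 212)/(-8198732) = (-126*1024*33 - 212)*(-1/8198732) = (-63*67584 - 212)*(-1/8198732) = (-4257792 - 212)*(-1/8198732) = -4258004*(-1/8198732) = 1064501/2049683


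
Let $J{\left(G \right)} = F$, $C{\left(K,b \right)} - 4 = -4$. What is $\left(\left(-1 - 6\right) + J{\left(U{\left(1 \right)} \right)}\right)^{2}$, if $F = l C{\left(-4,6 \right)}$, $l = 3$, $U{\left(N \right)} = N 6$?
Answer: $49$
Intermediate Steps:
$U{\left(N \right)} = 6 N$
$C{\left(K,b \right)} = 0$ ($C{\left(K,b \right)} = 4 - 4 = 0$)
$F = 0$ ($F = 3 \cdot 0 = 0$)
$J{\left(G \right)} = 0$
$\left(\left(-1 - 6\right) + J{\left(U{\left(1 \right)} \right)}\right)^{2} = \left(\left(-1 - 6\right) + 0\right)^{2} = \left(-7 + 0\right)^{2} = \left(-7\right)^{2} = 49$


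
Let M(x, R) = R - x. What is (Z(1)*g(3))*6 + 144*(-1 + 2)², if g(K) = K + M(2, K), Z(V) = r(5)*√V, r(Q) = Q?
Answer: 264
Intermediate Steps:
Z(V) = 5*√V
g(K) = -2 + 2*K (g(K) = K + (K - 1*2) = K + (K - 2) = K + (-2 + K) = -2 + 2*K)
(Z(1)*g(3))*6 + 144*(-1 + 2)² = ((5*√1)*(-2 + 2*3))*6 + 144*(-1 + 2)² = ((5*1)*(-2 + 6))*6 + 144*1² = (5*4)*6 + 144*1 = 20*6 + 144 = 120 + 144 = 264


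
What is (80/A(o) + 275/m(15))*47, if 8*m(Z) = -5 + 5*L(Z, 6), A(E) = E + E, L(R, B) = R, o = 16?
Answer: 22325/14 ≈ 1594.6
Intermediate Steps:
A(E) = 2*E
m(Z) = -5/8 + 5*Z/8 (m(Z) = (-5 + 5*Z)/8 = -5/8 + 5*Z/8)
(80/A(o) + 275/m(15))*47 = (80/((2*16)) + 275/(-5/8 + (5/8)*15))*47 = (80/32 + 275/(-5/8 + 75/8))*47 = (80*(1/32) + 275/(35/4))*47 = (5/2 + 275*(4/35))*47 = (5/2 + 220/7)*47 = (475/14)*47 = 22325/14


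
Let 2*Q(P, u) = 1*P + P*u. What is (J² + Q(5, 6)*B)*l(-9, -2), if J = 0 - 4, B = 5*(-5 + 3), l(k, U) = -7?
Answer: 1113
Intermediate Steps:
Q(P, u) = P/2 + P*u/2 (Q(P, u) = (1*P + P*u)/2 = (P + P*u)/2 = P/2 + P*u/2)
B = -10 (B = 5*(-2) = -10)
J = -4
(J² + Q(5, 6)*B)*l(-9, -2) = ((-4)² + ((½)*5*(1 + 6))*(-10))*(-7) = (16 + ((½)*5*7)*(-10))*(-7) = (16 + (35/2)*(-10))*(-7) = (16 - 175)*(-7) = -159*(-7) = 1113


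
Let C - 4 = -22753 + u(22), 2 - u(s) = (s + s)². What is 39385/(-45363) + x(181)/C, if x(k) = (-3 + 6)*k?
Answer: -996772064/1119694929 ≈ -0.89022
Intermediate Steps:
u(s) = 2 - 4*s² (u(s) = 2 - (s + s)² = 2 - (2*s)² = 2 - 4*s²)
x(k) = 3*k
C = -24683 (C = 4 + (-22753 + (2 - 4*22²)) = 4 + (-22753 + (2 - 4*484)) = 4 + (-22753 + (2 - 1936)) = 4 + (-22753 - 1934) = 4 - 24687 = -24683)
39385/(-45363) + x(181)/C = 39385/(-45363) + (3*181)/(-24683) = 39385*(-1/45363) + 543*(-1/24683) = -39385/45363 - 543/24683 = -996772064/1119694929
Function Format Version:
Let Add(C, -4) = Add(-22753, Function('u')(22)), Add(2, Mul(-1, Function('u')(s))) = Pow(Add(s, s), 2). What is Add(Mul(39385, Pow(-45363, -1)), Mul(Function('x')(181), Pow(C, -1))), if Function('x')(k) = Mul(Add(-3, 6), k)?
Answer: Rational(-996772064, 1119694929) ≈ -0.89022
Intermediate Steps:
Function('u')(s) = Add(2, Mul(-4, Pow(s, 2))) (Function('u')(s) = Add(2, Mul(-1, Pow(Add(s, s), 2))) = Add(2, Mul(-1, Pow(Mul(2, s), 2))) = Add(2, Mul(-1, Mul(4, Pow(s, 2)))) = Add(2, Mul(-4, Pow(s, 2))))
Function('x')(k) = Mul(3, k)
C = -24683 (C = Add(4, Add(-22753, Add(2, Mul(-4, Pow(22, 2))))) = Add(4, Add(-22753, Add(2, Mul(-4, 484)))) = Add(4, Add(-22753, Add(2, -1936))) = Add(4, Add(-22753, -1934)) = Add(4, -24687) = -24683)
Add(Mul(39385, Pow(-45363, -1)), Mul(Function('x')(181), Pow(C, -1))) = Add(Mul(39385, Pow(-45363, -1)), Mul(Mul(3, 181), Pow(-24683, -1))) = Add(Mul(39385, Rational(-1, 45363)), Mul(543, Rational(-1, 24683))) = Add(Rational(-39385, 45363), Rational(-543, 24683)) = Rational(-996772064, 1119694929)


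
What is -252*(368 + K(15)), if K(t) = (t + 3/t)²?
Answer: -3773952/25 ≈ -1.5096e+5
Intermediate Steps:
-252*(368 + K(15)) = -252*(368 + (3 + 15²)²/15²) = -252*(368 + (3 + 225)²/225) = -252*(368 + (1/225)*228²) = -252*(368 + (1/225)*51984) = -252*(368 + 5776/25) = -252*14976/25 = -3773952/25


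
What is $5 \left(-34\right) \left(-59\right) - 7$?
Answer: $10023$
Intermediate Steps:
$5 \left(-34\right) \left(-59\right) - 7 = \left(-170\right) \left(-59\right) - 7 = 10030 - 7 = 10023$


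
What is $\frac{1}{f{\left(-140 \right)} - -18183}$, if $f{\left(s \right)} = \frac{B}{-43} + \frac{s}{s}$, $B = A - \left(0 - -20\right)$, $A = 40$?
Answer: $\frac{43}{781892} \approx 5.4995 \cdot 10^{-5}$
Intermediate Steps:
$B = 20$ ($B = 40 - \left(0 - -20\right) = 40 - \left(0 + 20\right) = 40 - 20 = 20$)
$f{\left(s \right)} = \frac{23}{43}$ ($f{\left(s \right)} = \frac{20}{-43} + \frac{s}{s} = 20 \left(- \frac{1}{43}\right) + 1 = - \frac{20}{43} + 1 = \frac{23}{43}$)
$\frac{1}{f{\left(-140 \right)} - -18183} = \frac{1}{\frac{23}{43} - -18183} = \frac{1}{\frac{23}{43} + 18183} = \frac{1}{\frac{781892}{43}} = \frac{43}{781892}$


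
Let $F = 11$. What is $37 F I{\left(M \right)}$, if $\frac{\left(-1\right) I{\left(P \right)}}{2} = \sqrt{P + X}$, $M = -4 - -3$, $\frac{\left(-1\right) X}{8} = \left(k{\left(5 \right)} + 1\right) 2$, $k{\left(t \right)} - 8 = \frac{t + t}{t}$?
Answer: $- 814 i \sqrt{177} \approx - 10830.0 i$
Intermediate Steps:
$k{\left(t \right)} = 10$ ($k{\left(t \right)} = 8 + \frac{t + t}{t} = 8 + \frac{2 t}{t} = 8 + 2 = 10$)
$X = -176$ ($X = - 8 \left(10 + 1\right) 2 = - 8 \cdot 11 \cdot 2 = \left(-8\right) 22 = -176$)
$M = -1$ ($M = -4 + 3 = -1$)
$I{\left(P \right)} = - 2 \sqrt{-176 + P}$ ($I{\left(P \right)} = - 2 \sqrt{P - 176} = - 2 \sqrt{-176 + P}$)
$37 F I{\left(M \right)} = 37 \cdot 11 \left(- 2 \sqrt{-176 - 1}\right) = 407 \left(- 2 \sqrt{-177}\right) = 407 \left(- 2 i \sqrt{177}\right) = - 814 i \sqrt{177}$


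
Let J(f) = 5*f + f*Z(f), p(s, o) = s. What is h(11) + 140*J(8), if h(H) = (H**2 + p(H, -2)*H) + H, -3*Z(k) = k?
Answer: 8599/3 ≈ 2866.3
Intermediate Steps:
Z(k) = -k/3
h(H) = H + 2*H**2 (h(H) = (H**2 + H*H) + H = (H**2 + H**2) + H = 2*H**2 + H = H + 2*H**2)
J(f) = 5*f - f**2/3 (J(f) = 5*f + f*(-f/3) = 5*f - f**2/3)
h(11) + 140*J(8) = 11*(1 + 2*11) + 140*((1/3)*8*(15 - 1*8)) = 11*(1 + 22) + 140*((1/3)*8*(15 - 8)) = 11*23 + 140*((1/3)*8*7) = 253 + 140*(56/3) = 253 + 7840/3 = 8599/3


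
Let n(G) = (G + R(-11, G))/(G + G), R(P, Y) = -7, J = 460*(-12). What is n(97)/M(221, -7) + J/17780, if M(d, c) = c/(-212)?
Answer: 1184808/86233 ≈ 13.740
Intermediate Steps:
J = -5520
n(G) = (-7 + G)/(2*G) (n(G) = (G - 7)/(G + G) = (-7 + G)/((2*G)) = (-7 + G)*(1/(2*G)) = (-7 + G)/(2*G))
M(d, c) = -c/212 (M(d, c) = c*(-1/212) = -c/212)
n(97)/M(221, -7) + J/17780 = ((½)*(-7 + 97)/97)/((-1/212*(-7))) - 5520/17780 = ((½)*(1/97)*90)/(7/212) - 5520*1/17780 = (45/97)*(212/7) - 276/889 = 9540/679 - 276/889 = 1184808/86233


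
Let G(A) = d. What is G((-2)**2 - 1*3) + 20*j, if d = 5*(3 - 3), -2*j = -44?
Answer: 440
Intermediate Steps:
j = 22 (j = -1/2*(-44) = 22)
d = 0 (d = 5*0 = 0)
G(A) = 0
G((-2)**2 - 1*3) + 20*j = 0 + 20*22 = 0 + 440 = 440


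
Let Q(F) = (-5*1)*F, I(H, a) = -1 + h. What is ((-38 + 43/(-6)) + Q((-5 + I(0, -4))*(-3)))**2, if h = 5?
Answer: 130321/36 ≈ 3620.0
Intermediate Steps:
I(H, a) = 4 (I(H, a) = -1 + 5 = 4)
Q(F) = -5*F
((-38 + 43/(-6)) + Q((-5 + I(0, -4))*(-3)))**2 = ((-38 + 43/(-6)) - 5*(-5 + 4)*(-3))**2 = ((-38 + 43*(-1/6)) - (-5)*(-3))**2 = ((-38 - 43/6) - 5*3)**2 = (-271/6 - 15)**2 = (-361/6)**2 = 130321/36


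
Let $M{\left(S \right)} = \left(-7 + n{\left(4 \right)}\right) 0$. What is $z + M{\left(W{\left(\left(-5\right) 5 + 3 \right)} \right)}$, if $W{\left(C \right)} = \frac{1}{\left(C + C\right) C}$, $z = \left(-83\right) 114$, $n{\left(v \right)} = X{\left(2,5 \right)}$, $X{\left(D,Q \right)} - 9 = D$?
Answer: $-9462$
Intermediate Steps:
$X{\left(D,Q \right)} = 9 + D$
$n{\left(v \right)} = 11$ ($n{\left(v \right)} = 9 + 2 = 11$)
$z = -9462$
$W{\left(C \right)} = \frac{1}{2 C^{2}}$ ($W{\left(C \right)} = \frac{1}{2 C C} = \frac{\frac{1}{2} \frac{1}{C}}{C} = \frac{1}{2 C^{2}}$)
$M{\left(S \right)} = 0$ ($M{\left(S \right)} = \left(-7 + 11\right) 0 = 4 \cdot 0 = 0$)
$z + M{\left(W{\left(\left(-5\right) 5 + 3 \right)} \right)} = -9462 + 0 = -9462$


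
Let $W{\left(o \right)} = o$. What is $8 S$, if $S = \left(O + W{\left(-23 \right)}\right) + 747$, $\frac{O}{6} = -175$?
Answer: $-2608$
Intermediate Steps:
$O = -1050$ ($O = 6 \left(-175\right) = -1050$)
$S = -326$ ($S = \left(-1050 - 23\right) + 747 = -1073 + 747 = -326$)
$8 S = 8 \left(-326\right) = -2608$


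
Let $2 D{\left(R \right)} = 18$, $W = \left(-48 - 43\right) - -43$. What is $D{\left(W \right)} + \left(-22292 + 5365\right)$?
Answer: $-16918$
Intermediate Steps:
$W = -48$ ($W = \left(-48 - 43\right) + 43 = -91 + 43 = -48$)
$D{\left(R \right)} = 9$ ($D{\left(R \right)} = \frac{1}{2} \cdot 18 = 9$)
$D{\left(W \right)} + \left(-22292 + 5365\right) = 9 + \left(-22292 + 5365\right) = 9 - 16927 = -16918$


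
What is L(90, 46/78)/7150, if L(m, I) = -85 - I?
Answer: -1669/139425 ≈ -0.011971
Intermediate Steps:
L(90, 46/78)/7150 = (-85 - 46/78)/7150 = (-85 - 46/78)*(1/7150) = (-85 - 1*23/39)*(1/7150) = (-85 - 23/39)*(1/7150) = -3338/39*1/7150 = -1669/139425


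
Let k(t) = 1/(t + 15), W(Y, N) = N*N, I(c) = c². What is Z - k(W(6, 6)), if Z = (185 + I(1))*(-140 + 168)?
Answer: 265607/51 ≈ 5208.0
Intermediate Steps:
W(Y, N) = N²
Z = 5208 (Z = (185 + 1²)*(-140 + 168) = (185 + 1)*28 = 186*28 = 5208)
k(t) = 1/(15 + t)
Z - k(W(6, 6)) = 5208 - 1/(15 + 6²) = 5208 - 1/(15 + 36) = 5208 - 1/51 = 265607/51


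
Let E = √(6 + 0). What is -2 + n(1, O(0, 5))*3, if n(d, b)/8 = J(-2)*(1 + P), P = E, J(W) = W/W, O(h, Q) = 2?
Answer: 22 + 24*√6 ≈ 80.788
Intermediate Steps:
J(W) = 1
E = √6 ≈ 2.4495
P = √6 ≈ 2.4495
n(d, b) = 8 + 8*√6 (n(d, b) = 8*(1*(1 + √6)) = 8*(1 + √6) = 8 + 8*√6)
-2 + n(1, O(0, 5))*3 = -2 + (8 + 8*√6)*3 = -2 + (24 + 24*√6) = 22 + 24*√6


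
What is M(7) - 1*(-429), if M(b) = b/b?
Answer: 430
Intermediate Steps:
M(b) = 1
M(7) - 1*(-429) = 1 - 1*(-429) = 1 + 429 = 430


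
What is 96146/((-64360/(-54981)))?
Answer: 2643101613/32180 ≈ 82135.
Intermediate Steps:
96146/((-64360/(-54981))) = 96146/((-64360*(-1/54981))) = 96146/(64360/54981) = 96146*(54981/64360) = 2643101613/32180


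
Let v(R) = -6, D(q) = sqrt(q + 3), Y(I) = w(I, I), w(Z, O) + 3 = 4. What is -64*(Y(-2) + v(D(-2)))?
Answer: 320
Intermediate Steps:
w(Z, O) = 1 (w(Z, O) = -3 + 4 = 1)
Y(I) = 1
D(q) = sqrt(3 + q)
-64*(Y(-2) + v(D(-2))) = -64*(1 - 6) = -64*(-5) = 320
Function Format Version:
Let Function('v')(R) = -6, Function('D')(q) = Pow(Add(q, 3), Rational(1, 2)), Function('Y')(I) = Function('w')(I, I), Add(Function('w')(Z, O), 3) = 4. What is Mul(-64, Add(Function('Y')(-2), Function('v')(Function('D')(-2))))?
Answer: 320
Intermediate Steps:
Function('w')(Z, O) = 1 (Function('w')(Z, O) = Add(-3, 4) = 1)
Function('Y')(I) = 1
Function('D')(q) = Pow(Add(3, q), Rational(1, 2))
Mul(-64, Add(Function('Y')(-2), Function('v')(Function('D')(-2)))) = Mul(-64, Add(1, -6)) = Mul(-64, -5) = 320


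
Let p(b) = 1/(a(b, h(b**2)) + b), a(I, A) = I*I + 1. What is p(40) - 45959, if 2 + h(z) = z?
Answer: -75418718/1641 ≈ -45959.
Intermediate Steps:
h(z) = -2 + z
a(I, A) = 1 + I**2 (a(I, A) = I**2 + 1 = 1 + I**2)
p(b) = 1/(1 + b + b**2) (p(b) = 1/((1 + b**2) + b) = 1/(1 + b + b**2))
p(40) - 45959 = 1/(1 + 40 + 40**2) - 45959 = 1/(1 + 40 + 1600) - 45959 = 1/1641 - 45959 = -75418718/1641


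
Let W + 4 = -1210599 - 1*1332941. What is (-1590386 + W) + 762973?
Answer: -3370957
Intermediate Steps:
W = -2543544 (W = -4 + (-1210599 - 1*1332941) = -4 + (-1210599 - 1332941) = -4 - 2543540 = -2543544)
(-1590386 + W) + 762973 = (-1590386 - 2543544) + 762973 = -4133930 + 762973 = -3370957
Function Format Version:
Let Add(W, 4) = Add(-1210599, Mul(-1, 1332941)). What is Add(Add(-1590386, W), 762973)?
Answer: -3370957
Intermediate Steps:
W = -2543544 (W = Add(-4, Add(-1210599, Mul(-1, 1332941))) = Add(-4, Add(-1210599, -1332941)) = Add(-4, -2543540) = -2543544)
Add(Add(-1590386, W), 762973) = Add(Add(-1590386, -2543544), 762973) = Add(-4133930, 762973) = -3370957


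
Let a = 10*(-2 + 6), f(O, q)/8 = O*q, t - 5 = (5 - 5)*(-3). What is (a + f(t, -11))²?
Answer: 160000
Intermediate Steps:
t = 5 (t = 5 + (5 - 5)*(-3) = 5 + 0*(-3) = 5 + 0 = 5)
f(O, q) = 8*O*q (f(O, q) = 8*(O*q) = 8*O*q)
a = 40 (a = 10*4 = 40)
(a + f(t, -11))² = (40 + 8*5*(-11))² = (40 - 440)² = (-400)² = 160000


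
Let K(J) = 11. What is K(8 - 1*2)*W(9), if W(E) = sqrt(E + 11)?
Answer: 22*sqrt(5) ≈ 49.193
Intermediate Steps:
W(E) = sqrt(11 + E)
K(8 - 1*2)*W(9) = 11*sqrt(11 + 9) = 11*sqrt(20) = 11*(2*sqrt(5)) = 22*sqrt(5)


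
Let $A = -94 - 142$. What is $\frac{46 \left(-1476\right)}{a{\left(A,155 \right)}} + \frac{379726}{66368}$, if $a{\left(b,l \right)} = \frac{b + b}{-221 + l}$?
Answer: $- \frac{18576550211}{1957856} \approx -9488.2$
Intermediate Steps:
$A = -236$
$a{\left(b,l \right)} = \frac{2 b}{-221 + l}$
$\frac{46 \left(-1476\right)}{a{\left(A,155 \right)}} + \frac{379726}{66368} = \frac{46 \left(-1476\right)}{2 \left(-236\right) \frac{1}{-221 + 155}} + \frac{379726}{66368} = - \frac{67896}{2 \left(-236\right) \frac{1}{-66}} + 379726 \cdot \frac{1}{66368} = - \frac{67896}{2 \left(-236\right) \left(- \frac{1}{66}\right)} + \frac{189863}{33184} = - \frac{67896}{\frac{236}{33}} + \frac{189863}{33184} = \left(-67896\right) \frac{33}{236} + \frac{189863}{33184} = - \frac{560142}{59} + \frac{189863}{33184} = - \frac{18576550211}{1957856}$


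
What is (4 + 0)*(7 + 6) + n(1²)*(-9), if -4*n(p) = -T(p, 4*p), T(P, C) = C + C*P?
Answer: 34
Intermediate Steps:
n(p) = p*(1 + p) (n(p) = -(-1)*(4*p)*(1 + p)/4 = -(-1)*4*p*(1 + p)/4 = -(-1)*p*(1 + p) = p*(1 + p))
(4 + 0)*(7 + 6) + n(1²)*(-9) = (4 + 0)*(7 + 6) + (1²*(1 + 1²))*(-9) = 4*13 + (1*(1 + 1))*(-9) = 52 + (1*2)*(-9) = 52 + 2*(-9) = 52 - 18 = 34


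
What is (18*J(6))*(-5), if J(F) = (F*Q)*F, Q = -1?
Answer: 3240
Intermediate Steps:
J(F) = -F² (J(F) = (F*(-1))*F = (-F)*F = -F²)
(18*J(6))*(-5) = (18*(-1*6²))*(-5) = (18*(-1*36))*(-5) = (18*(-36))*(-5) = -648*(-5) = 3240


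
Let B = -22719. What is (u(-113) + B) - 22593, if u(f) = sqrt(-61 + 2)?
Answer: -45312 + I*sqrt(59) ≈ -45312.0 + 7.6811*I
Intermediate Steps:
u(f) = I*sqrt(59) (u(f) = sqrt(-59) = I*sqrt(59))
(u(-113) + B) - 22593 = (I*sqrt(59) - 22719) - 22593 = (-22719 + I*sqrt(59)) - 22593 = -45312 + I*sqrt(59)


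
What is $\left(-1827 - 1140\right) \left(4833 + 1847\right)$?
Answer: $-19819560$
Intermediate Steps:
$\left(-1827 - 1140\right) \left(4833 + 1847\right) = \left(-2967\right) 6680 = -19819560$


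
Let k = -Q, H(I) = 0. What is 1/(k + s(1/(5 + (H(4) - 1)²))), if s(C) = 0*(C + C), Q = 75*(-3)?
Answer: 1/225 ≈ 0.0044444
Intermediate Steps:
Q = -225
s(C) = 0 (s(C) = 0*(2*C) = 0)
k = 225 (k = -1*(-225) = 225)
1/(k + s(1/(5 + (H(4) - 1)²))) = 1/(225 + 0) = 1/225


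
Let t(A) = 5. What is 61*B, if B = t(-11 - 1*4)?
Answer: 305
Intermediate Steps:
B = 5
61*B = 61*5 = 305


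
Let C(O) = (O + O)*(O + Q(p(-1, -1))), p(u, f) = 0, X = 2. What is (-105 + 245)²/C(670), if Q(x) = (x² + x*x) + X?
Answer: 35/1608 ≈ 0.021766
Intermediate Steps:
Q(x) = 2 + 2*x² (Q(x) = (x² + x*x) + 2 = (x² + x²) + 2 = 2*x² + 2 = 2 + 2*x²)
C(O) = 2*O*(2 + O) (C(O) = (O + O)*(O + (2 + 2*0²)) = (2*O)*(O + (2 + 2*0)) = (2*O)*(O + (2 + 0)) = (2*O)*(O + 2) = (2*O)*(2 + O) = 2*O*(2 + O))
(-105 + 245)²/C(670) = (-105 + 245)²/((2*670*(2 + 670))) = 140²/((2*670*672)) = 19600/900480 = 19600*(1/900480) = 35/1608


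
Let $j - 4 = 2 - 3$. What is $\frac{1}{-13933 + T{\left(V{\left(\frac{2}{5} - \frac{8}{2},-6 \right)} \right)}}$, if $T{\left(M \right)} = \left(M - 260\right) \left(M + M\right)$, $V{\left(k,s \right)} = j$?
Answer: $- \frac{1}{15475} \approx -6.462 \cdot 10^{-5}$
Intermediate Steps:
$j = 3$ ($j = 4 + \left(2 - 3\right) = 4 - 1 = 3$)
$V{\left(k,s \right)} = 3$
$T{\left(M \right)} = 2 M \left(-260 + M\right)$ ($T{\left(M \right)} = \left(-260 + M\right) 2 M = 2 M \left(-260 + M\right)$)
$\frac{1}{-13933 + T{\left(V{\left(\frac{2}{5} - \frac{8}{2},-6 \right)} \right)}} = \frac{1}{-13933 + 2 \cdot 3 \left(-260 + 3\right)} = \frac{1}{-13933 + 2 \cdot 3 \left(-257\right)} = \frac{1}{-13933 - 1542} = \frac{1}{-15475} = - \frac{1}{15475}$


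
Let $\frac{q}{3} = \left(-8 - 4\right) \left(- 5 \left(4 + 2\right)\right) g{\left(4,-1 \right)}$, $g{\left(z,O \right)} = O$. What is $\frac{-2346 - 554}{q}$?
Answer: $\frac{145}{54} \approx 2.6852$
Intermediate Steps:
$q = -1080$ ($q = 3 \left(-8 - 4\right) \left(- 5 \left(4 + 2\right)\right) \left(-1\right) = 3 - 12 \left(\left(-5\right) 6\right) \left(-1\right) = 3 \left(-12\right) \left(-30\right) \left(-1\right) = 3 \cdot 360 \left(-1\right) = 3 \left(-360\right) = -1080$)
$\frac{-2346 - 554}{q} = \frac{-2346 - 554}{-1080} = \left(-2900\right) \left(- \frac{1}{1080}\right) = \frac{145}{54}$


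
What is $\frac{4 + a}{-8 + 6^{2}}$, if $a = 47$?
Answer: $\frac{51}{28} \approx 1.8214$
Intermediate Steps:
$\frac{4 + a}{-8 + 6^{2}} = \frac{4 + 47}{-8 + 6^{2}} = \frac{1}{-8 + 36} \cdot 51 = \frac{1}{28} \cdot 51 = \frac{51}{28}$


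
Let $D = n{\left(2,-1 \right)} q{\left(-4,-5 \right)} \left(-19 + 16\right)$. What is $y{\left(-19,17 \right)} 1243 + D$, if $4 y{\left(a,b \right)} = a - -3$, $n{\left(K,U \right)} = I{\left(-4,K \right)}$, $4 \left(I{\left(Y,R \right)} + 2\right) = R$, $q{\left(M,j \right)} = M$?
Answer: $-4990$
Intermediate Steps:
$I{\left(Y,R \right)} = -2 + \frac{R}{4}$
$n{\left(K,U \right)} = -2 + \frac{K}{4}$
$y{\left(a,b \right)} = \frac{3}{4} + \frac{a}{4}$ ($y{\left(a,b \right)} = \frac{a - -3}{4} = \frac{a + 3}{4} = \frac{3 + a}{4} = \frac{3}{4} + \frac{a}{4}$)
$D = -18$ ($D = \left(-2 + \frac{1}{4} \cdot 2\right) \left(-4\right) \left(-19 + 16\right) = \left(-2 + \frac{1}{2}\right) \left(-4\right) \left(-3\right) = \left(- \frac{3}{2}\right) \left(-4\right) \left(-3\right) = 6 \left(-3\right) = -18$)
$y{\left(-19,17 \right)} 1243 + D = \left(\frac{3}{4} + \frac{1}{4} \left(-19\right)\right) 1243 - 18 = \left(\frac{3}{4} - \frac{19}{4}\right) 1243 - 18 = \left(-4\right) 1243 - 18 = -4972 - 18 = -4990$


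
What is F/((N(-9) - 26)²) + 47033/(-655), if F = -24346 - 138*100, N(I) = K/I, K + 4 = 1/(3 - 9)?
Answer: -162297978233/1245574855 ≈ -130.30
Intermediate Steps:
K = -25/6 (K = -4 + 1/(3 - 9) = -4 + 1/(-6) = -4 - ⅙ = -25/6 ≈ -4.1667)
N(I) = -25/(6*I)
F = -38146 (F = -24346 - 1*13800 = -24346 - 13800 = -38146)
F/((N(-9) - 26)²) + 47033/(-655) = -38146/(-25/6/(-9) - 26)² + 47033/(-655) = -38146/(-25/6*(-⅑) - 26)² + 47033*(-1/655) = -38146/(25/54 - 26)² - 47033/655 = -38146/((-1379/54)²) - 47033/655 = -38146/1901641/2916 - 47033/655 = -38146*2916/1901641 - 47033/655 = -111233736/1901641 - 47033/655 = -162297978233/1245574855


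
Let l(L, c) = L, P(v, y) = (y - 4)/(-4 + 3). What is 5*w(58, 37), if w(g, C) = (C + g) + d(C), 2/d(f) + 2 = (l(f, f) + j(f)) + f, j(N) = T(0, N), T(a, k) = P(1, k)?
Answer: 18535/39 ≈ 475.26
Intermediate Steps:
P(v, y) = 4 - y (P(v, y) = (-4 + y)/(-1) = (-4 + y)*(-1) = 4 - y)
T(a, k) = 4 - k
j(N) = 4 - N
d(f) = 2/(2 + f) (d(f) = 2/(-2 + ((f + (4 - f)) + f)) = 2/(-2 + (4 + f)) = 2/(2 + f))
w(g, C) = C + g + 2/(2 + C) (w(g, C) = (C + g) + 2/(2 + C) = C + g + 2/(2 + C))
5*w(58, 37) = 5*((2 + (2 + 37)*(37 + 58))/(2 + 37)) = 5*((2 + 39*95)/39) = 5*((2 + 3705)/39) = 5*((1/39)*3707) = 5*(3707/39) = 18535/39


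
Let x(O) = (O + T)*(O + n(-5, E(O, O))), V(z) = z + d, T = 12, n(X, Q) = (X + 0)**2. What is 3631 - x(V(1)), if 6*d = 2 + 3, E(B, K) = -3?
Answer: 117353/36 ≈ 3259.8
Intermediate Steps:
d = 5/6 (d = (2 + 3)/6 = (1/6)*5 = 5/6 ≈ 0.83333)
n(X, Q) = X**2
V(z) = 5/6 + z (V(z) = z + 5/6 = 5/6 + z)
x(O) = (12 + O)*(25 + O) (x(O) = (O + 12)*(O + (-5)**2) = (12 + O)*(O + 25) = (12 + O)*(25 + O))
3631 - x(V(1)) = 3631 - (300 + (5/6 + 1)**2 + 37*(5/6 + 1)) = 3631 - (300 + (11/6)**2 + 37*(11/6)) = 3631 - (300 + 121/36 + 407/6) = 3631 - 1*13363/36 = 3631 - 13363/36 = 117353/36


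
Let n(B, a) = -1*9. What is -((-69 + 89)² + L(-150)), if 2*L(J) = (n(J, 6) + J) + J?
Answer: -491/2 ≈ -245.50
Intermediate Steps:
n(B, a) = -9
L(J) = -9/2 + J (L(J) = ((-9 + J) + J)/2 = (-9 + 2*J)/2 = -9/2 + J)
-((-69 + 89)² + L(-150)) = -((-69 + 89)² + (-9/2 - 150)) = -(20² - 309/2) = -(400 - 309/2) = -1*491/2 = -491/2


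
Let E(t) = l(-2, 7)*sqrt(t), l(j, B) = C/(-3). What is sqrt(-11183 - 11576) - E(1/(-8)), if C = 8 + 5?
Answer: I*(sqrt(22759) + 13*sqrt(2)/12) ≈ 152.39*I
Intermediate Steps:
C = 13
l(j, B) = -13/3 (l(j, B) = 13/(-3) = 13*(-1/3) = -13/3)
E(t) = -13*sqrt(t)/3
sqrt(-11183 - 11576) - E(1/(-8)) = sqrt(-11183 - 11576) - (-13)*sqrt(1/(-8))/3 = sqrt(-22759) - (-13)*sqrt(-1/8)/3 = I*sqrt(22759) - (-13)*I*sqrt(2)/4/3 = I*sqrt(22759) - (-13)*I*sqrt(2)/12 = I*sqrt(22759) + 13*I*sqrt(2)/12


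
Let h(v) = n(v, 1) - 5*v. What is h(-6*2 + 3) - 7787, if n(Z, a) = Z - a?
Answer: -7752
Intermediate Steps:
h(v) = -1 - 4*v (h(v) = (v - 1*1) - 5*v = (v - 1) - 5*v = (-1 + v) - 5*v = -1 - 4*v)
h(-6*2 + 3) - 7787 = (-1 - 4*(-6*2 + 3)) - 7787 = (-1 - 4*(-12 + 3)) - 7787 = (-1 - 4*(-9)) - 7787 = (-1 + 36) - 7787 = 35 - 7787 = -7752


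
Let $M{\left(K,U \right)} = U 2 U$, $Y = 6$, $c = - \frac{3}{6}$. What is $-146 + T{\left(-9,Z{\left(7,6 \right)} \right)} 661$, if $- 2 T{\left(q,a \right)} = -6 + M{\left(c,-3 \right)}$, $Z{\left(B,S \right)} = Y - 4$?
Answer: $-4112$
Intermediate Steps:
$c = - \frac{1}{2}$ ($c = \left(-3\right) \frac{1}{6} = - \frac{1}{2} \approx -0.5$)
$Z{\left(B,S \right)} = 2$ ($Z{\left(B,S \right)} = 6 - 4 = 2$)
$M{\left(K,U \right)} = 2 U^{2}$ ($M{\left(K,U \right)} = 2 U U = 2 U^{2}$)
$T{\left(q,a \right)} = -6$ ($T{\left(q,a \right)} = - \frac{-6 + 2 \left(-3\right)^{2}}{2} = - \frac{-6 + 2 \cdot 9}{2} = - \frac{-6 + 18}{2} = \left(- \frac{1}{2}\right) 12 = -6$)
$-146 + T{\left(-9,Z{\left(7,6 \right)} \right)} 661 = -146 - 3966 = -4112$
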